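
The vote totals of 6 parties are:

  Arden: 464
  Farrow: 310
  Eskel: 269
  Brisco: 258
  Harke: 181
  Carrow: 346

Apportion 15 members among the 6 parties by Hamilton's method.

The standard divisor is 1828/15 ≈ 121.867.
Standard quotas: Arden 3.807, Farrow 2.544, Eskel 2.207, Brisco 2.117, Harke 1.485, Carrow 2.839.
Lower quotas: Arden 3, Farrow 2, Eskel 2, Brisco 2, Harke 1, Carrow 2 (sum 12, leaving 3 seats).
Remainders in descending order: Carrow 0.839, Arden 0.807, Farrow 0.544, Harke 0.485, Eskel 0.207, Brisco 0.117.
Largest remainders: Carrow, Arden, Farrow receive the extra seats.

Arden=4, Farrow=3, Eskel=2, Brisco=2, Harke=1, Carrow=3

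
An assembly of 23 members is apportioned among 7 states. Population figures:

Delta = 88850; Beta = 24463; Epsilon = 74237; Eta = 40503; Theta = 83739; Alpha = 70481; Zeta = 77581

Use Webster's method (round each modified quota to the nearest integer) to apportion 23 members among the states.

Standard divisor 459854/23 ≈ 19993.652; standard quotas: Delta 4.444, Beta 1.224, Epsilon 3.713, Eta 2.026, Theta 4.188, Alpha 3.525, Zeta 3.880.
Rounding to the nearest integer gives Delta 4, Beta 1, Epsilon 4, Eta 2, Theta 4, Alpha 4, Zeta 4 — total 23, matching the house size, so no adjustment is needed.

Delta 4, Beta 1, Epsilon 4, Eta 2, Theta 4, Alpha 4, Zeta 4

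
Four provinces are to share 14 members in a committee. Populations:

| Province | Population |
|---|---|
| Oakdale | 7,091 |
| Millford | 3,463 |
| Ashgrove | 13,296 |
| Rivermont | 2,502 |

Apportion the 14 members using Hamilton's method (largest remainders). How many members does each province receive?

The standard divisor is 26352/14 ≈ 1882.286.
Standard quotas: Oakdale 3.7672, Millford 1.8398, Ashgrove 7.0638, Rivermont 1.3292.
Lower quotas: Oakdale 3, Millford 1, Ashgrove 7, Rivermont 1 (sum 12, leaving 2 seats).
Remainders in descending order: Millford 0.8398, Oakdale 0.7672, Rivermont 0.3292, Ashgrove 0.0638.
Largest remainders: Millford, Oakdale receive the extra seats.

Oakdale 4, Millford 2, Ashgrove 7, Rivermont 1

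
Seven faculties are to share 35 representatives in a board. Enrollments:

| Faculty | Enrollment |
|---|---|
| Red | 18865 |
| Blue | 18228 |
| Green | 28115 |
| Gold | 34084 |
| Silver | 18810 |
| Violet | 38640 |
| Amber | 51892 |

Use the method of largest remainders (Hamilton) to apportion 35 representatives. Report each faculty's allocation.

Red 3; Blue 3; Green 5; Gold 6; Silver 3; Violet 6; Amber 9

Total 208634; standard divisor 208634/35 ≈ 5960.971.
Standard quotas: Red 3.1648, Blue 3.0579, Green 4.7165, Gold 5.7179, Silver 3.1555, Violet 6.4822, Amber 8.7053.
Lower quotas: Red 3, Blue 3, Green 4, Gold 5, Silver 3, Violet 6, Amber 8 (sum 32, leaving 3 seats).
Remainders in descending order: Gold 0.7179, Green 0.7165, Amber 0.7053, Violet 0.4822, Red 0.1648, Silver 0.1555, Blue 0.0579.
The surplus seats go to Gold, Green, Amber.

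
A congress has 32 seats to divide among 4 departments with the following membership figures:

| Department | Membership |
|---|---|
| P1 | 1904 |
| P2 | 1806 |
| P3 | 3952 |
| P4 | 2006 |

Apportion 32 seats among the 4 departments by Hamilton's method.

The standard divisor is 9668/32 ≈ 302.125.
Standard quotas: P1 6.302, P2 5.978, P3 13.081, P4 6.640.
Lower quotas: P1 6, P2 5, P3 13, P4 6 (sum 30, leaving 2 seats).
Remainders in descending order: P2 0.978, P4 0.640, P1 0.302, P3 0.081.
Largest remainders: P2, P4 receive the extra seats.

P1=6, P2=6, P3=13, P4=7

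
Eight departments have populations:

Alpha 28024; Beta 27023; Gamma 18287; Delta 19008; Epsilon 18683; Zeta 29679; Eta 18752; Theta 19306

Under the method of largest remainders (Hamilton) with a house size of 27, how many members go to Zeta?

4

Total 178762; standard divisor 178762/27 ≈ 6620.815.
Standard quotas: Alpha 4.2327, Beta 4.0815, Gamma 2.7620, Delta 2.8709, Epsilon 2.8219, Zeta 4.4827, Eta 2.8323, Theta 2.9160.
Lower quotas: Alpha 4, Beta 4, Gamma 2, Delta 2, Epsilon 2, Zeta 4, Eta 2, Theta 2 (sum 22, leaving 5 seats).
Remainders in descending order: Theta 0.9160, Delta 0.8709, Eta 0.8323, Epsilon 0.8219, Gamma 0.7620, Zeta 0.4827, Alpha 0.2327, Beta 0.0815.
The surplus seats go to Theta, Delta, Eta, Epsilon, Gamma.
Zeta receives 4.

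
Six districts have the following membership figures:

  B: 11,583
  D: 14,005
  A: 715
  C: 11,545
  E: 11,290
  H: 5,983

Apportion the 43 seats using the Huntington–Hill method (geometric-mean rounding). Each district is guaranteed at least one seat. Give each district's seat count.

With divisor 1333: modified quotas B 8.689, D 10.506, A 0.536, C 8.661, E 8.470, H 4.488.
Geometric-mean thresholds: B √(8·9)=8.485, D √(10·11)=10.488, A (min 1), C √(8·9)=8.485, E √(8·9)=8.485, H √(4·5)=4.472.
Each quota rounded against its threshold gives B 9, D 11, A 1, C 9, E 8, H 5 (total 43).

B: 9, D: 11, A: 1, C: 9, E: 8, H: 5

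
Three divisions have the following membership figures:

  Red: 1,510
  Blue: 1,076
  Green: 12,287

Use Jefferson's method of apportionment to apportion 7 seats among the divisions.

Standard divisor 14873/7 ≈ 2124.714; standard quotas: Red 0.711, Blue 0.506, Green 5.783.
Rounding down gives 0, 0, 5 = 5 seats, so the divisor must be adjusted.
With modified divisor 1600: modified quotas Red 0.944, Blue 0.672, Green 7.679.
Rounding down: Red 0, Blue 0, Green 7 (total 7).

Red=0, Blue=0, Green=7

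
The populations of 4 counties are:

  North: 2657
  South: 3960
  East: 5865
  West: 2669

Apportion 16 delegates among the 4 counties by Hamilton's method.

Total 15151; standard divisor 15151/16 ≈ 946.938.
Standard quotas: North 2.8059, South 4.1819, East 6.1937, West 2.8186.
Lower quotas: North 2, South 4, East 6, West 2 (sum 14, leaving 2 seats).
Remainders in descending order: West 0.8186, North 0.8059, East 0.1937, South 0.1819.
The surplus seats go to West, North.

North 3, South 4, East 6, West 3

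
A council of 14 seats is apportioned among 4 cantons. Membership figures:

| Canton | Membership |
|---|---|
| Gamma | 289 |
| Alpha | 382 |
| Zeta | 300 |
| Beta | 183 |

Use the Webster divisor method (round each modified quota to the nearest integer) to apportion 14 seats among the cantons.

Gamma 3, Alpha 5, Zeta 4, Beta 2

Standard divisor 1154/14 ≈ 82.429; standard quotas: Gamma 3.506, Alpha 4.634, Zeta 3.640, Beta 2.220.
Rounding to the nearest integer gives 4, 5, 4, 2 = 15 seats, so the divisor must be adjusted.
With modified divisor 84: modified quotas Gamma 3.440, Alpha 4.548, Zeta 3.571, Beta 2.179.
Rounding to the nearest integer: Gamma 3, Alpha 5, Zeta 4, Beta 2 (total 14).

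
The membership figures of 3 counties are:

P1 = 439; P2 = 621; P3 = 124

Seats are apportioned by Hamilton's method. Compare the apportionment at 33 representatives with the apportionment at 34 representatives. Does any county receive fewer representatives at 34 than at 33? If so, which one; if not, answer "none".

At 33 seats: P1 12, P2 17, P3 4.
At 34 seats: P1 13, P2 18, P3 3.
P3 drops from 4 to 3.

P3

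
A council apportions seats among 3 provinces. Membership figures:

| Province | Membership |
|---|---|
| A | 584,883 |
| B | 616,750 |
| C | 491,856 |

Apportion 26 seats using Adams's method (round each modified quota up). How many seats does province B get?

Standard divisor 1693489/26 ≈ 65134.192; standard quotas: A 8.980, B 9.469, C 7.551.
Rounding up gives 9, 10, 8 = 27 seats, so the divisor must be adjusted.
With modified divisor 69400: modified quotas A 8.428, B 8.887, C 7.087.
Rounding up: A 9, B 9, C 8 (total 26).
B receives 9.

9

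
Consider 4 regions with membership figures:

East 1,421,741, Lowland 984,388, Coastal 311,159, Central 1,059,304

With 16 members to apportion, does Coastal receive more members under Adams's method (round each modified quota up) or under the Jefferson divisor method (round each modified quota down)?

Adams

Adams: East 6, Lowland 4, Coastal 2, Central 4.
Jefferson: East 6, Lowland 4, Coastal 1, Central 5.
Coastal gets 2 under Adams and 1 under Jefferson.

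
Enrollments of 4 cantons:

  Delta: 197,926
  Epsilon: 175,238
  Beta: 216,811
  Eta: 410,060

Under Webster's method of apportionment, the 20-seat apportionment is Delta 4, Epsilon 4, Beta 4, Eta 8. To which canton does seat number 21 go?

Eta

Priority for the next seat is population ÷ (current seats + 0.5).
Priorities: Delta 43983.556, Epsilon 38941.778, Beta 48180.222, Eta 48242.353.
Highest priority: Eta.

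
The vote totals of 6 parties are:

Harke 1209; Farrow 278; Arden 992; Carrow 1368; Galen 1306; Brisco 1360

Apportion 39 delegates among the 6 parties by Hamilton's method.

Total 6513; standard divisor 6513/39 = 167.
Standard quotas: Harke 7.240, Farrow 1.665, Arden 5.940, Carrow 8.192, Galen 7.820, Brisco 8.144.
Lower quotas: Harke 7, Farrow 1, Arden 5, Carrow 8, Galen 7, Brisco 8 (sum 36, leaving 3 seats).
Remainders in descending order: Arden 0.940, Galen 0.820, Farrow 0.665, Harke 0.240, Carrow 0.192, Brisco 0.144.
The surplus seats go to Arden, Galen, Farrow.

Harke=7, Farrow=2, Arden=6, Carrow=8, Galen=8, Brisco=8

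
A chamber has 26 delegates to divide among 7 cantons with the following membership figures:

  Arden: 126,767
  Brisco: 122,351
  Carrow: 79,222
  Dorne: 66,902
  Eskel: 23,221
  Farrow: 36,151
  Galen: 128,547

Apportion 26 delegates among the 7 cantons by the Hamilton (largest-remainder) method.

Arden 6, Brisco 5, Carrow 3, Dorne 3, Eskel 1, Farrow 2, Galen 6

The standard divisor is 583161/26 ≈ 22429.269.
Standard quotas: Arden 5.6519, Brisco 5.4550, Carrow 3.5321, Dorne 2.9828, Eskel 1.0353, Farrow 1.6118, Galen 5.7312.
Lower quotas: Arden 5, Brisco 5, Carrow 3, Dorne 2, Eskel 1, Farrow 1, Galen 5 (sum 22, leaving 4 seats).
Remainders in descending order: Dorne 0.9828, Galen 0.7312, Arden 0.6519, Farrow 0.6118, Carrow 0.5321, Brisco 0.4550, Eskel 0.0353.
The surplus seats go to Dorne, Galen, Arden, Farrow.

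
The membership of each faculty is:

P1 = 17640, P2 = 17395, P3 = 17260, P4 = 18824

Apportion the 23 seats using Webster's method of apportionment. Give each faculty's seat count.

P1: 6; P2: 6; P3: 5; P4: 6

Standard divisor 71119/23 ≈ 3092.13; standard quotas: P1 5.705, P2 5.626, P3 5.582, P4 6.088.
Rounding to the nearest integer gives 6, 6, 6, 6 = 24 seats, so the divisor must be adjusted.
With modified divisor 3150: modified quotas P1 5.600, P2 5.522, P3 5.479, P4 5.976.
Rounding to the nearest integer: P1 6, P2 6, P3 5, P4 6 (total 23).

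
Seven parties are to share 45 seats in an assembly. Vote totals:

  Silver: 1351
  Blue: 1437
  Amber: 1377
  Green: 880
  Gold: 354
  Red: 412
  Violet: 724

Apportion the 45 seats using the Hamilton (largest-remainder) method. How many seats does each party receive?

Total 6535; standard divisor 6535/45 ≈ 145.222.
Standard quotas: Silver 9.303, Blue 9.895, Amber 9.482, Green 6.060, Gold 2.438, Red 2.837, Violet 4.985.
Lower quotas: Silver 9, Blue 9, Amber 9, Green 6, Gold 2, Red 2, Violet 4 (sum 41, leaving 4 seats).
Remainders in descending order: Violet 0.985, Blue 0.895, Red 0.837, Amber 0.482, Gold 0.438, Silver 0.303, Green 0.060.
The surplus seats go to Violet, Blue, Red, Amber.

Silver=9, Blue=10, Amber=10, Green=6, Gold=2, Red=3, Violet=5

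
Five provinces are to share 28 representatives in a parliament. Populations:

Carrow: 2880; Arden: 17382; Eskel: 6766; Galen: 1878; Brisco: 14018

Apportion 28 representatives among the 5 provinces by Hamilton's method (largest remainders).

Total 42924; standard divisor 42924/28 = 1533.
Standard quotas: Carrow 1.8787, Arden 11.3386, Eskel 4.4136, Galen 1.2250, Brisco 9.1442.
Lower quotas: Carrow 1, Arden 11, Eskel 4, Galen 1, Brisco 9 (sum 26, leaving 2 seats).
Remainders in descending order: Carrow 0.8787, Eskel 0.4136, Arden 0.3386, Galen 0.2250, Brisco 0.1442.
The surplus seats go to Carrow, Eskel.

Carrow: 2, Arden: 11, Eskel: 5, Galen: 1, Brisco: 9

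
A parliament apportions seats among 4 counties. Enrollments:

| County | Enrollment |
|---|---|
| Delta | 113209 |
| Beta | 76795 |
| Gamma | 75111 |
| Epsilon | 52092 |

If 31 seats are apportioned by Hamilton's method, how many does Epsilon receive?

The standard divisor is 317207/31 ≈ 10232.484.
Standard quotas: Delta 11.0637, Beta 7.5050, Gamma 7.3404, Epsilon 5.0908.
Lower quotas: Delta 11, Beta 7, Gamma 7, Epsilon 5 (sum 30, leaving 1 seat).
Remainders in descending order: Beta 0.5050, Gamma 0.3404, Epsilon 0.0908, Delta 0.0637.
Largest remainder: Beta receives the extra seat.
Epsilon receives 5.

5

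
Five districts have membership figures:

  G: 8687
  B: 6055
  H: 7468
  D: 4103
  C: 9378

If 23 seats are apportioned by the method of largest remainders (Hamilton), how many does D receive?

3

Standard divisor: 35691 ÷ 23 ≈ 1551.783.
Standard quotas: G 5.5981, B 3.9020, H 4.8125, D 2.6441, C 6.0434.
Lower quotas: G 5, B 3, H 4, D 2, C 6 (sum 20, leaving 3 seats).
Remainders in descending order: B 0.9020, H 0.8125, D 0.6441, G 0.5981, C 0.0434.
Largest remainders: B, H, D receive the extra seats.
D receives 3.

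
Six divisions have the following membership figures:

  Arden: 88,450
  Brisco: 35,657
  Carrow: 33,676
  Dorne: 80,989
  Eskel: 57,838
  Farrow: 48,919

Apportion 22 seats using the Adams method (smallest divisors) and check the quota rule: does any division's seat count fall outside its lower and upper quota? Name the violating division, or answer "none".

none

Standard quotas: Arden 5.632, Brisco 2.270, Carrow 2.144, Dorne 5.157, Eskel 3.683, Farrow 3.115.
Adams allocation: Arden 5, Brisco 3, Carrow 2, Dorne 5, Eskel 4, Farrow 3.
Every allocation lies between the lower and upper quota.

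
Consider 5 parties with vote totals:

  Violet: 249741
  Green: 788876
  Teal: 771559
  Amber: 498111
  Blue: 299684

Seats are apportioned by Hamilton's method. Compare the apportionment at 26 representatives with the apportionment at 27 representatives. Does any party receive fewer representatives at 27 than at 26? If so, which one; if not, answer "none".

none

At 26 seats: Violet 2, Green 8, Teal 8, Amber 5, Blue 3.
At 27 seats: Violet 3, Green 8, Teal 8, Amber 5, Blue 3.
No party's allocation decreased.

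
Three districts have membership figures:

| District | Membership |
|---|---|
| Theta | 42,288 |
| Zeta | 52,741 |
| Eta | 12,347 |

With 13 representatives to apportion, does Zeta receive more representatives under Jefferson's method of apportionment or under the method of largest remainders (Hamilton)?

Jefferson: Theta 5, Zeta 7, Eta 1.
Hamilton: Theta 5, Zeta 6, Eta 2.
Zeta gets 7 under Jefferson and 6 under Hamilton.

Jefferson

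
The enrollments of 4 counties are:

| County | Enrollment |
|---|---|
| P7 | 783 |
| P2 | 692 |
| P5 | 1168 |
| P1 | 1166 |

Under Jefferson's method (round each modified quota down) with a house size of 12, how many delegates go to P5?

Standard divisor 3809/12 ≈ 317.417; standard quotas: P7 2.467, P2 2.180, P5 3.680, P1 3.673.
Rounding down gives 2, 2, 3, 3 = 10 seats, so the divisor must be adjusted.
With modified divisor 280: modified quotas P7 2.796, P2 2.471, P5 4.171, P1 4.164.
Rounding down: P7 2, P2 2, P5 4, P1 4 (total 12).
P5 receives 4.

4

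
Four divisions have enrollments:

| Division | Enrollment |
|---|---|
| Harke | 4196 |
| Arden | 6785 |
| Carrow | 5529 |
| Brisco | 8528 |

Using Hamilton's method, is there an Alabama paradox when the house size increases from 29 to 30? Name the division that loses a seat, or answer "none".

At 29 seats: Harke 5, Arden 8, Carrow 6, Brisco 10.
At 30 seats: Harke 5, Arden 8, Carrow 7, Brisco 10.
No division's allocation decreased.

none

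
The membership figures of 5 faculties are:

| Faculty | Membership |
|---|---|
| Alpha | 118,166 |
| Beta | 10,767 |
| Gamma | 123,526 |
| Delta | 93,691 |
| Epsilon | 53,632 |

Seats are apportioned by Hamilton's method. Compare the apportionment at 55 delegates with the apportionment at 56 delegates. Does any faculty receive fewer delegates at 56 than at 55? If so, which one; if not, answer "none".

At 55 seats: Alpha 16, Beta 2, Gamma 17, Delta 13, Epsilon 7.
At 56 seats: Alpha 17, Beta 1, Gamma 17, Delta 13, Epsilon 8.
Beta drops from 2 to 1.

Beta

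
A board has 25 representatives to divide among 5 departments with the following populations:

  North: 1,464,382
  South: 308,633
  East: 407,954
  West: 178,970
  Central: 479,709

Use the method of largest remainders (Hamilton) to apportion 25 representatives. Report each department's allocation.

Standard divisor: 2839648 ÷ 25 ≈ 113585.92.
Standard quotas: North 12.8923, South 2.7172, East 3.5916, West 1.5756, Central 4.2233.
Lower quotas: North 12, South 2, East 3, West 1, Central 4 (sum 22, leaving 3 seats).
Remainders in descending order: North 0.8923, South 0.7172, East 0.5916, West 0.5756, Central 0.2233.
The surplus seats go to North, South, East.

North: 13; South: 3; East: 4; West: 1; Central: 4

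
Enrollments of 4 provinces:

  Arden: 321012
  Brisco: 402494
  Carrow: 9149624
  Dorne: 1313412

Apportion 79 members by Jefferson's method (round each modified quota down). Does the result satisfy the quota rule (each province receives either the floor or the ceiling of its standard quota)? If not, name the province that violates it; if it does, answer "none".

Standard quotas: Arden 2.267, Brisco 2.842, Carrow 64.615, Dorne 9.275.
Jefferson allocation: Arden 2, Brisco 2, Carrow 66, Dorne 9.
Carrow has quota 64.615 (lower 64, upper 65) but receives 66 — outside the quota interval.

Carrow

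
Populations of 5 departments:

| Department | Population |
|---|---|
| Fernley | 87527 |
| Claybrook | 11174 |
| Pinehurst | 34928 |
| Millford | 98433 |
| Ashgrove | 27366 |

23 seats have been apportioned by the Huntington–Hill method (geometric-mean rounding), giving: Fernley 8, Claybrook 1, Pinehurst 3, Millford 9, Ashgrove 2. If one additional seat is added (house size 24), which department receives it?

Priority for the next seat is population ÷ (√(s·(s+1))).
Priorities: Fernley 10315.156, Claybrook 7901.211, Pinehurst 10082.845, Millford 10375.749, Ashgrove 11172.123.
Highest priority: Ashgrove.

Ashgrove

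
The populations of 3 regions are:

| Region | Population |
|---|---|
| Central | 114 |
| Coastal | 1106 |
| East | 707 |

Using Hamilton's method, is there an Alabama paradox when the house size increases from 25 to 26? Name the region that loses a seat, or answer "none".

Central

At 25 seats: Central 2, Coastal 14, East 9.
At 26 seats: Central 1, Coastal 15, East 10.
Central drops from 2 to 1.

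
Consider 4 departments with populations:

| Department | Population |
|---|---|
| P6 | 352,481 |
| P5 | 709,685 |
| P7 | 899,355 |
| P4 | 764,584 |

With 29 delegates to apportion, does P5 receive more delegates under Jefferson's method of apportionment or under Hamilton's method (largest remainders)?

Jefferson

Jefferson: P6 3, P5 8, P7 10, P4 8.
Hamilton: P6 4, P5 7, P7 10, P4 8.
P5 gets 8 under Jefferson and 7 under Hamilton.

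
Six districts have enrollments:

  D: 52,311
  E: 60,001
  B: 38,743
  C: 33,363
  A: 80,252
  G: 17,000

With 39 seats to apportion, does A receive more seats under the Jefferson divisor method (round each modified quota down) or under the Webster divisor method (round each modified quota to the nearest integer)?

Jefferson: D 7, E 8, B 5, C 5, A 12, G 2.
Webster: D 7, E 9, B 5, C 5, A 11, G 2.
A gets 12 under Jefferson and 11 under Webster.

Jefferson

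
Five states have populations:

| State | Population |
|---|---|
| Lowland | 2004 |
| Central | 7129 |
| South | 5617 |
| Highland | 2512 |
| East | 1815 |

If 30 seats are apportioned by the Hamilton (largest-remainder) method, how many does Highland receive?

4

Standard divisor: 19077 ÷ 30 ≈ 635.9.
Standard quotas: Lowland 3.1514, Central 11.2109, South 8.8331, Highland 3.9503, East 2.8542.
Lower quotas: Lowland 3, Central 11, South 8, Highland 3, East 2 (sum 27, leaving 3 seats).
Remainders in descending order: Highland 0.9503, East 0.8542, South 0.8331, Central 0.2109, Lowland 0.1514.
The surplus seats go to Highland, East, South.
Highland receives 4.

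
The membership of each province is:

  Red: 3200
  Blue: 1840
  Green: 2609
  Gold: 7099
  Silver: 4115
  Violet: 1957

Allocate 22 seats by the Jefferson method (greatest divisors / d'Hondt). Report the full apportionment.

Red 3, Blue 2, Green 3, Gold 8, Silver 4, Violet 2

Standard divisor 20820/22 ≈ 946.364; standard quotas: Red 3.381, Blue 1.944, Green 2.757, Gold 7.501, Silver 4.348, Violet 2.068.
Rounding down gives 3, 1, 2, 7, 4, 2 = 19 seats, so the divisor must be adjusted.
With modified divisor 850: modified quotas Red 3.765, Blue 2.165, Green 3.069, Gold 8.352, Silver 4.841, Violet 2.302.
Rounding down: Red 3, Blue 2, Green 3, Gold 8, Silver 4, Violet 2 (total 22).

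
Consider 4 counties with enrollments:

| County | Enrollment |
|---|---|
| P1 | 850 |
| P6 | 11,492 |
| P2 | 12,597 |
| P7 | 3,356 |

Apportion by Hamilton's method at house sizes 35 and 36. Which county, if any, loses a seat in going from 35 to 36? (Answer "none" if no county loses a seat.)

none

At 35 seats: P1 1, P6 14, P2 16, P7 4.
At 36 seats: P1 1, P6 15, P2 16, P7 4.
No county's allocation decreased.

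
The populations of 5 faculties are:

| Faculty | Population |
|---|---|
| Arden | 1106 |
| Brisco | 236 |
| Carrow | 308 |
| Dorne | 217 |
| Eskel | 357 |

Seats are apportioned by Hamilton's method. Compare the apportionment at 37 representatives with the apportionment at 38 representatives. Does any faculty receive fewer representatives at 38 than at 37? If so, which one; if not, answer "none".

none

At 37 seats: Arden 18, Brisco 4, Carrow 5, Dorne 4, Eskel 6.
At 38 seats: Arden 19, Brisco 4, Carrow 5, Dorne 4, Eskel 6.
No faculty's allocation decreased.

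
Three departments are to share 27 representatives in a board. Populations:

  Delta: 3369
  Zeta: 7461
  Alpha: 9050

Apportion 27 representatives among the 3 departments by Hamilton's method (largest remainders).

Total 19880; standard divisor 19880/27 ≈ 736.296.
Standard quotas: Delta 4.5756, Zeta 10.1331, Alpha 12.2912.
Lower quotas: Delta 4, Zeta 10, Alpha 12 (sum 26, leaving 1 seat).
Remainders in descending order: Delta 0.5756, Alpha 0.2912, Zeta 0.1331.
Largest remainder: Delta receives the extra seat.

Delta: 5, Zeta: 10, Alpha: 12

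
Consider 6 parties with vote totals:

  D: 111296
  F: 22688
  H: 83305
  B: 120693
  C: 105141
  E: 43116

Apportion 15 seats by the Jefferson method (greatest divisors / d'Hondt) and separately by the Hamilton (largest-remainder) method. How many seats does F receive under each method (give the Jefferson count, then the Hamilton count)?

0 and 1

Jefferson: D 4, F 0, H 3, B 4, C 3, E 1.
Hamilton: D 3, F 1, H 3, B 4, C 3, E 1.
F gets 0 under Jefferson and 1 under Hamilton.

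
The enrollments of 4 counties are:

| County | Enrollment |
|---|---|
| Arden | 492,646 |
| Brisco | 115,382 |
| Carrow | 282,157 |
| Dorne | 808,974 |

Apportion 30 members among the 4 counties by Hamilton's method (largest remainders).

Standard divisor: 1699159 ÷ 30 ≈ 56638.633.
Standard quotas: Arden 8.6981, Brisco 2.0372, Carrow 4.9817, Dorne 14.2831.
Lower quotas: Arden 8, Brisco 2, Carrow 4, Dorne 14 (sum 28, leaving 2 seats).
Remainders in descending order: Carrow 0.9817, Arden 0.6981, Dorne 0.2831, Brisco 0.0372.
The surplus seats go to Carrow, Arden.

Arden 9, Brisco 2, Carrow 5, Dorne 14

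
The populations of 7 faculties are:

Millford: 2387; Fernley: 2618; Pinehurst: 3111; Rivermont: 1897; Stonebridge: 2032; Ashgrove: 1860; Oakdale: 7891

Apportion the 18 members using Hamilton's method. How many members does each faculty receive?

Millford 2; Fernley 2; Pinehurst 3; Rivermont 2; Stonebridge 2; Ashgrove 1; Oakdale 6

Total 21796; standard divisor 21796/18 ≈ 1210.889.
Standard quotas: Millford 1.9713, Fernley 2.1620, Pinehurst 2.5692, Rivermont 1.5666, Stonebridge 1.6781, Ashgrove 1.5361, Oakdale 6.5167.
Lower quotas: Millford 1, Fernley 2, Pinehurst 2, Rivermont 1, Stonebridge 1, Ashgrove 1, Oakdale 6 (sum 14, leaving 4 seats).
Remainders in descending order: Millford 0.9713, Stonebridge 0.6781, Pinehurst 0.5692, Rivermont 0.5666, Ashgrove 0.5361, Oakdale 0.5167, Fernley 0.1620.
The surplus seats go to Millford, Stonebridge, Pinehurst, Rivermont.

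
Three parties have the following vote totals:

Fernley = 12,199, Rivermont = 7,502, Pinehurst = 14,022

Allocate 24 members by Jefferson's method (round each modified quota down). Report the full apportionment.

Standard divisor 33723/24 ≈ 1405.125; standard quotas: Fernley 8.682, Rivermont 5.339, Pinehurst 9.979.
Rounding down gives 8, 5, 9 = 22 seats, so the divisor must be adjusted.
With modified divisor 1300: modified quotas Fernley 9.384, Rivermont 5.771, Pinehurst 10.786.
Rounding down: Fernley 9, Rivermont 5, Pinehurst 10 (total 24).

Fernley 9, Rivermont 5, Pinehurst 10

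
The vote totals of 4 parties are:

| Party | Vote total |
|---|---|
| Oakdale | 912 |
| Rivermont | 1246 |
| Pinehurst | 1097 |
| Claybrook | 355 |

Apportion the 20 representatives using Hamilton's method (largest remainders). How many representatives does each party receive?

Total 3610; standard divisor 3610/20 ≈ 180.5.
Standard quotas: Oakdale 5.053, Rivermont 6.903, Pinehurst 6.078, Claybrook 1.967.
Lower quotas: Oakdale 5, Rivermont 6, Pinehurst 6, Claybrook 1 (sum 18, leaving 2 seats).
Remainders in descending order: Claybrook 0.967, Rivermont 0.903, Pinehurst 0.078, Oakdale 0.053.
Largest remainders: Claybrook, Rivermont receive the extra seats.

Oakdale 5, Rivermont 7, Pinehurst 6, Claybrook 2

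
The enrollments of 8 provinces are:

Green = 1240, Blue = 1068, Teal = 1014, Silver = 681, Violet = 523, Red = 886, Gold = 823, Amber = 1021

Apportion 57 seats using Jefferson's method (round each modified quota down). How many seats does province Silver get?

Standard divisor 7256/57 ≈ 127.298; standard quotas: Green 9.741, Blue 8.390, Teal 7.966, Silver 5.350, Violet 4.108, Red 6.960, Gold 6.465, Amber 8.021.
Rounding down gives 9, 8, 7, 5, 4, 6, 6, 8 = 53 seats, so the divisor must be adjusted.
With modified divisor 118: modified quotas Green 10.508, Blue 9.051, Teal 8.593, Silver 5.771, Violet 4.432, Red 7.508, Gold 6.975, Amber 8.653.
Rounding down: Green 10, Blue 9, Teal 8, Silver 5, Violet 4, Red 7, Gold 6, Amber 8 (total 57).
Silver receives 5.

5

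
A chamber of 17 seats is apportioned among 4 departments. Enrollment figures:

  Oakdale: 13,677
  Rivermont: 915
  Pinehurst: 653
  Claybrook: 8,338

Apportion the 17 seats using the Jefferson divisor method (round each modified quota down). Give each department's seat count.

Oakdale 11; Rivermont 0; Pinehurst 0; Claybrook 6

Standard divisor 23583/17 ≈ 1387.235; standard quotas: Oakdale 9.859, Rivermont 0.660, Pinehurst 0.471, Claybrook 6.011.
Rounding down gives 9, 0, 0, 6 = 15 seats, so the divisor must be adjusted.
With modified divisor 1200: modified quotas Oakdale 11.398, Rivermont 0.762, Pinehurst 0.544, Claybrook 6.948.
Rounding down: Oakdale 11, Rivermont 0, Pinehurst 0, Claybrook 6 (total 17).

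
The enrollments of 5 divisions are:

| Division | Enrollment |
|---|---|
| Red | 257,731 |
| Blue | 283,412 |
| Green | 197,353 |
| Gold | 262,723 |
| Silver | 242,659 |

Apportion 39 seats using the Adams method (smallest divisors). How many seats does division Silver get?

8

Standard divisor 1243878/39 ≈ 31894.308; standard quotas: Red 8.081, Blue 8.886, Green 6.188, Gold 8.237, Silver 7.608.
Rounding up gives 9, 9, 7, 9, 8 = 42 seats, so the divisor must be adjusted.
With modified divisor 33800: modified quotas Red 7.625, Blue 8.385, Green 5.839, Gold 7.773, Silver 7.179.
Rounding up: Red 8, Blue 9, Green 6, Gold 8, Silver 8 (total 39).
Silver receives 8.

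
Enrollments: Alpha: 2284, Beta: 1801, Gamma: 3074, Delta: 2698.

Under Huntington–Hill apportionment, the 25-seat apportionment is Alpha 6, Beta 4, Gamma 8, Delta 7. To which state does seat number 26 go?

Beta

Priority for the next seat is population ÷ (√(s·(s+1))).
Priorities: Alpha 352.429, Beta 402.716, Gamma 362.274, Delta 360.535.
Highest priority: Beta.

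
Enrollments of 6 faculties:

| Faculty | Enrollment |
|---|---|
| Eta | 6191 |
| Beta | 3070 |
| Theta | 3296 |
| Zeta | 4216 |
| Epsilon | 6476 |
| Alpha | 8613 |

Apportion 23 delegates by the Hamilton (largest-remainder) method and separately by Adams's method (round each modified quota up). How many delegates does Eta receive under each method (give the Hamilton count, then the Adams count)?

Hamilton: Eta 5, Beta 2, Theta 2, Zeta 3, Epsilon 5, Alpha 6.
Adams: Eta 4, Beta 2, Theta 3, Zeta 3, Epsilon 5, Alpha 6.
Eta gets 5 under Hamilton and 4 under Adams.

5 and 4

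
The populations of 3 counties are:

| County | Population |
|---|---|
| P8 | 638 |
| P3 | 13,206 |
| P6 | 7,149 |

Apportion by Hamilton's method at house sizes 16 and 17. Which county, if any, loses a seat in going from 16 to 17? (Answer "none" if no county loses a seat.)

P8

At 16 seats: P8 1, P3 10, P6 5.
At 17 seats: P8 0, P3 11, P6 6.
P8 drops from 1 to 0.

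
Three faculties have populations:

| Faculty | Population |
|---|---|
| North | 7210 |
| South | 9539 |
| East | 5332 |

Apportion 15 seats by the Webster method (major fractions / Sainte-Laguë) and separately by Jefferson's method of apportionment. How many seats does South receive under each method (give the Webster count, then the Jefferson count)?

Webster: North 5, South 6, East 4.
Jefferson: North 5, South 7, East 3.
South gets 6 under Webster and 7 under Jefferson.

6 and 7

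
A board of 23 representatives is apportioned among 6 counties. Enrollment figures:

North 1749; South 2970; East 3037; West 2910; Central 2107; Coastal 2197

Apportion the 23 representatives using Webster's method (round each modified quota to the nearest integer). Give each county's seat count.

Standard divisor 14970/23 ≈ 650.87; standard quotas: North 2.687, South 4.563, East 4.666, West 4.471, Central 3.237, Coastal 3.375.
Rounding to the nearest integer gives North 3, South 5, East 5, West 4, Central 3, Coastal 3 — total 23, matching the house size, so no adjustment is needed.

North 3, South 5, East 5, West 4, Central 3, Coastal 3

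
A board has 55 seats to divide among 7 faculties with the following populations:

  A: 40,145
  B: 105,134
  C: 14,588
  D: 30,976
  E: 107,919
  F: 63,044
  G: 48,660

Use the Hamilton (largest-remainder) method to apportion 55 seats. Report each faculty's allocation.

A 5; B 14; C 2; D 4; E 15; F 8; G 7

The standard divisor is 410466/55 ≈ 7463.018.
Standard quotas: A 5.3792, B 14.0873, C 1.9547, D 4.1506, E 14.4605, F 8.4475, G 6.5202.
Lower quotas: A 5, B 14, C 1, D 4, E 14, F 8, G 6 (sum 52, leaving 3 seats).
Remainders in descending order: C 0.9547, G 0.5202, E 0.4605, F 0.4475, A 0.3792, D 0.1506, B 0.0873.
Largest remainders: C, G, E receive the extra seats.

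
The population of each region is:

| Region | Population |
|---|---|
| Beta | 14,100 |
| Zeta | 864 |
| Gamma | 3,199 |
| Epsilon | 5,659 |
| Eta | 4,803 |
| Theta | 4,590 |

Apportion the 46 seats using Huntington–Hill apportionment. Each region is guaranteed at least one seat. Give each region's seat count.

With divisor 719: modified quotas Beta 19.611, Zeta 1.202, Gamma 4.449, Epsilon 7.871, Eta 6.680, Theta 6.384.
Geometric-mean thresholds: Beta √(19·20)=19.494, Zeta √(1·2)=1.414, Gamma √(4·5)=4.472, Epsilon √(7·8)=7.483, Eta √(6·7)=6.481, Theta √(6·7)=6.481.
Each quota rounded against its threshold gives Beta 20, Zeta 1, Gamma 4, Epsilon 8, Eta 7, Theta 6 (total 46).

Beta=20, Zeta=1, Gamma=4, Epsilon=8, Eta=7, Theta=6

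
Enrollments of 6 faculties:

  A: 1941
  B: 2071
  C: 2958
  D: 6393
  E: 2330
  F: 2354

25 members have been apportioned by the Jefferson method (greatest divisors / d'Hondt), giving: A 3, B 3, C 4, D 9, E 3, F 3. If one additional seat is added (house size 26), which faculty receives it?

D

Priority for the next seat is population ÷ (current seats + 1).
Priorities: A 485.250, B 517.750, C 591.600, D 639.300, E 582.500, F 588.500.
Highest priority: D.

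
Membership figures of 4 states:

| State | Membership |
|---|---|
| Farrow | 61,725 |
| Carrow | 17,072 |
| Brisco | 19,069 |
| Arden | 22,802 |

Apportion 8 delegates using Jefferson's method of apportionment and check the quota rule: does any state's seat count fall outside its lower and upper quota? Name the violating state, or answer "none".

none

Standard quotas: Farrow 4.092, Carrow 1.132, Brisco 1.264, Arden 1.512.
Jefferson allocation: Farrow 5, Carrow 1, Brisco 1, Arden 1.
Every allocation lies between the lower and upper quota.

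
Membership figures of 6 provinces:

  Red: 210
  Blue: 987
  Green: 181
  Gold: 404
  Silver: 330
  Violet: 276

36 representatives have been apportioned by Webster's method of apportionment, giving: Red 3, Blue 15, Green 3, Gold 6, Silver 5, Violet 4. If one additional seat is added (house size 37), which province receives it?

Priority for the next seat is population ÷ (current seats + 0.5).
Priorities: Red 60.000, Blue 63.677, Green 51.714, Gold 62.154, Silver 60.000, Violet 61.333.
Highest priority: Blue.

Blue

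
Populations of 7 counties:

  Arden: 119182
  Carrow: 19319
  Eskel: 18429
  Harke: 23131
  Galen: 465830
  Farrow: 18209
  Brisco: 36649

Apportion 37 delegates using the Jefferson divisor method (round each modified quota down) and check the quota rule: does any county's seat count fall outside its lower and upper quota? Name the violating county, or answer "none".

none

Standard quotas: Arden 6.293, Carrow 1.020, Eskel 0.973, Harke 1.221, Galen 24.596, Farrow 0.961, Brisco 1.935.
Jefferson allocation: Arden 6, Carrow 1, Eskel 1, Harke 1, Galen 25, Farrow 1, Brisco 2.
Every allocation lies between the lower and upper quota.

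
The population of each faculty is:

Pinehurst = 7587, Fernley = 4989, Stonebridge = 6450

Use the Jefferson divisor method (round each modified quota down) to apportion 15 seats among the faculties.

Pinehurst=6, Fernley=4, Stonebridge=5

Standard divisor 19026/15 ≈ 1268.4; standard quotas: Pinehurst 5.982, Fernley 3.933, Stonebridge 5.085.
Rounding down gives 5, 3, 5 = 13 seats, so the divisor must be adjusted.
With modified divisor 1200: modified quotas Pinehurst 6.322, Fernley 4.157, Stonebridge 5.375.
Rounding down: Pinehurst 6, Fernley 4, Stonebridge 5 (total 15).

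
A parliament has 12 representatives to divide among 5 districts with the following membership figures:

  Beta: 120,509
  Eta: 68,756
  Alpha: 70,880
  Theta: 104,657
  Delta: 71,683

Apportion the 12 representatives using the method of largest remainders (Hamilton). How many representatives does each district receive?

Total 436485; standard divisor 436485/12 ≈ 36373.75.
Standard quotas: Beta 3.3131, Eta 1.8903, Alpha 1.9487, Theta 2.8773, Delta 1.9707.
Lower quotas: Beta 3, Eta 1, Alpha 1, Theta 2, Delta 1 (sum 8, leaving 4 seats).
Remainders in descending order: Delta 0.9707, Alpha 0.9487, Eta 0.8903, Theta 0.8773, Beta 0.3131.
The surplus seats go to Delta, Alpha, Eta, Theta.

Beta 3, Eta 2, Alpha 2, Theta 3, Delta 2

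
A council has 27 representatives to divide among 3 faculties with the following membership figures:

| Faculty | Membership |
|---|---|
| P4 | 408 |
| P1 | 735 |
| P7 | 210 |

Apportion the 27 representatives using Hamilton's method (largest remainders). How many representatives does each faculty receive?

P4=8, P1=15, P7=4

The standard divisor is 1353/27 ≈ 50.111.
Standard quotas: P4 8.142, P1 14.667, P7 4.191.
Lower quotas: P4 8, P1 14, P7 4 (sum 26, leaving 1 seat).
Remainders in descending order: P1 0.667, P7 0.191, P4 0.142.
The surplus seat goes to P1.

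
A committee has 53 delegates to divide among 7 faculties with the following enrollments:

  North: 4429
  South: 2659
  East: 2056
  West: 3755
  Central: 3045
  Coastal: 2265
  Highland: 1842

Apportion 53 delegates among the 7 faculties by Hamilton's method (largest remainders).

North=12; South=7; East=5; West=10; Central=8; Coastal=6; Highland=5

The standard divisor is 20051/53 ≈ 378.321.
Standard quotas: North 11.707, South 7.028, East 5.435, West 9.925, Central 8.049, Coastal 5.987, Highland 4.869.
Lower quotas: North 11, South 7, East 5, West 9, Central 8, Coastal 5, Highland 4 (sum 49, leaving 4 seats).
Remainders in descending order: Coastal 0.987, West 0.925, Highland 0.869, North 0.707, East 0.435, Central 0.049, South 0.028.
The surplus seats go to Coastal, West, Highland, North.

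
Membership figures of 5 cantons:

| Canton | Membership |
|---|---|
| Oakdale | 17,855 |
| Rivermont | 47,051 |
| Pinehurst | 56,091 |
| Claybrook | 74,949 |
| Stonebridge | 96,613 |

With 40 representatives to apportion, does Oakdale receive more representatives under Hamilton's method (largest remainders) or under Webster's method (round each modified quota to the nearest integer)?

Hamilton

Hamilton: Oakdale 3, Rivermont 6, Pinehurst 8, Claybrook 10, Stonebridge 13.
Webster: Oakdale 2, Rivermont 7, Pinehurst 8, Claybrook 10, Stonebridge 13.
Oakdale gets 3 under Hamilton and 2 under Webster.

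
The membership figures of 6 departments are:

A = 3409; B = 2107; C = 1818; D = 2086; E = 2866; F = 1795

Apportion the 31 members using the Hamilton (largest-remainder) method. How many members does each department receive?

Standard divisor: 14081 ÷ 31 ≈ 454.226.
Standard quotas: A 7.505, B 4.639, C 4.002, D 4.592, E 6.310, F 3.952.
Lower quotas: A 7, B 4, C 4, D 4, E 6, F 3 (sum 28, leaving 3 seats).
Remainders in descending order: F 0.952, B 0.639, D 0.592, A 0.505, E 0.310, C 0.002.
The surplus seats go to F, B, D.

A=7, B=5, C=4, D=5, E=6, F=4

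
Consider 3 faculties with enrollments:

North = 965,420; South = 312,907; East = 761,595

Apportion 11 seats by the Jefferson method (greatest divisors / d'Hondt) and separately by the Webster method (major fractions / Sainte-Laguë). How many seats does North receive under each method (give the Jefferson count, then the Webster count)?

Jefferson: North 6, South 1, East 4.
Webster: North 5, South 2, East 4.
North gets 6 under Jefferson and 5 under Webster.

6 and 5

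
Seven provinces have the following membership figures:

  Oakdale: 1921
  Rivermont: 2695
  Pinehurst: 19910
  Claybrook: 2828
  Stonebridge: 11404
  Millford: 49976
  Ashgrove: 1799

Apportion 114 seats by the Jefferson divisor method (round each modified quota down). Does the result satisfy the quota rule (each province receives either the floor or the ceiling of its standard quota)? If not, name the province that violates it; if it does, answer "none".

Standard quotas: Oakdale 2.419, Rivermont 3.394, Pinehurst 25.071, Claybrook 3.561, Stonebridge 14.360, Millford 62.930, Ashgrove 2.265.
Jefferson allocation: Oakdale 2, Rivermont 3, Pinehurst 25, Claybrook 3, Stonebridge 14, Millford 65, Ashgrove 2.
Millford has quota 62.930 (lower 62, upper 63) but receives 65 — outside the quota interval.

Millford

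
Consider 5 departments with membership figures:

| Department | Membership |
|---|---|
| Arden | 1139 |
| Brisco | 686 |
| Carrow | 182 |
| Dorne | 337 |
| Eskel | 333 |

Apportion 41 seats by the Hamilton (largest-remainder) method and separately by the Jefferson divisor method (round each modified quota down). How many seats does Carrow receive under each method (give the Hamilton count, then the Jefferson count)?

3 and 2

Hamilton: Arden 17, Brisco 11, Carrow 3, Dorne 5, Eskel 5.
Jefferson: Arden 18, Brisco 11, Carrow 2, Dorne 5, Eskel 5.
Carrow gets 3 under Hamilton and 2 under Jefferson.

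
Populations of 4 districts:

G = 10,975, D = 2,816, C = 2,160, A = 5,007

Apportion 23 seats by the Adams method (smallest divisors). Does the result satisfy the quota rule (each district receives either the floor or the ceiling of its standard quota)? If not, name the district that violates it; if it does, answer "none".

G

Standard quotas: G 12.044, D 3.090, C 2.370, A 5.495.
Adams allocation: G 11, D 3, C 3, A 6.
G has quota 12.044 (lower 12, upper 13) but receives 11 — outside the quota interval.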